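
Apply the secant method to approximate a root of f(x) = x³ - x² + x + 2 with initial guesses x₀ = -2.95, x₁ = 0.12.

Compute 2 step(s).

f(x) = x³ - x² + x + 2
x₀ = -2.95, x₁ = 0.12

Secant formula: x_{n+1} = x_n - f(x_n)(x_n - x_{n-1})/(f(x_n) - f(x_{n-1}))

Iteration 1:
  f(-2.950000) = -35.324875
  f(0.120000) = 2.107328
  x_2 = 0.120000 - 2.107328×(0.120000 - (-2.950000))/(2.107328 - (-35.324875))
       = -0.052832
Iteration 2:
  f(0.120000) = 2.107328
  f(-0.052832) = 1.944229
  x_3 = -0.052832 - 1.944229×(-0.052832 - 0.120000)/(1.944229 - 2.107328)
       = -2.113087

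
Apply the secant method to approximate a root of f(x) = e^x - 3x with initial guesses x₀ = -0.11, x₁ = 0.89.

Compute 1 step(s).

f(x) = e^x - 3x
x₀ = -0.11, x₁ = 0.89

Secant formula: x_{n+1} = x_n - f(x_n)(x_n - x_{n-1})/(f(x_n) - f(x_{n-1}))

Iteration 1:
  f(-0.110000) = 1.225834
  f(0.890000) = -0.234870
  x_2 = 0.890000 - (-0.234870)×(0.890000 - (-0.110000))/(-0.234870 - 1.225834)
       = 0.729207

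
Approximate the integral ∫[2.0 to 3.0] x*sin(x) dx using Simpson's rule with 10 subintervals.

f(x) = x*sin(x)
a = 2.0, b = 3.0, n = 10
h = (b - a)/n = 0.100000

Simpson's rule: (h/3)[f(x₀) + 4f(x₁) + 2f(x₂) + ... + f(xₙ)]

x_0 = 2.0000, f(x_0) = 1.818595, coefficient = 1
x_1 = 2.1000, f(x_1) = 1.812740, coefficient = 4
x_2 = 2.2000, f(x_2) = 1.778692, coefficient = 2
x_3 = 2.3000, f(x_3) = 1.715122, coefficient = 4
x_4 = 2.4000, f(x_4) = 1.621112, coefficient = 2
x_5 = 2.5000, f(x_5) = 1.496180, coefficient = 4
x_6 = 2.6000, f(x_6) = 1.340304, coefficient = 2
x_7 = 2.7000, f(x_7) = 1.153926, coefficient = 4
x_8 = 2.8000, f(x_8) = 0.937967, coefficient = 2
x_9 = 2.9000, f(x_9) = 0.693823, coefficient = 4
x_10 = 3.0000, f(x_10) = 0.423360, coefficient = 1

I ≈ (0.100000/3) × 41.085266 = 1.369509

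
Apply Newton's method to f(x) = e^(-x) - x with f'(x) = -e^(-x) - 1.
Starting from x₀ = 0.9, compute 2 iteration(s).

f(x) = e^(-x) - x
f'(x) = -e^(-x) - 1
x₀ = 0.9

Newton-Raphson formula: x_{n+1} = x_n - f(x_n)/f'(x_n)

Iteration 1:
  f(0.900000) = -0.493430
  f'(0.900000) = -1.406570
  x_1 = 0.900000 - (-0.493430)/(-1.406570) = 0.549196
Iteration 2:
  f(0.549196) = 0.028218
  f'(0.549196) = -1.577414
  x_2 = 0.549196 - 0.028218/(-1.577414) = 0.567085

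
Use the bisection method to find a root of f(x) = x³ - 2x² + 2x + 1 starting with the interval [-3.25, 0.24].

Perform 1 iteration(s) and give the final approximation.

f(x) = x³ - 2x² + 2x + 1
Initial interval: [-3.25, 0.24]

Iteration 1:
  c_1 = (-3.250000 + 0.240000)/2 = -1.505000
  f(c_1) = f(-1.505000) = -9.948913
  f(a) × f(c) ≥ 0, new interval: [-1.505000, 0.240000]

After 1 iteration(s), the approximation is c_1 = -1.505000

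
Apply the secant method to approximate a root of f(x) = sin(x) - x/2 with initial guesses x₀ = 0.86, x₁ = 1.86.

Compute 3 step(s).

f(x) = sin(x) - x/2
x₀ = 0.86, x₁ = 1.86

Secant formula: x_{n+1} = x_n - f(x_n)(x_n - x_{n-1})/(f(x_n) - f(x_{n-1}))

Iteration 1:
  f(0.860000) = 0.327843
  f(1.860000) = 0.028471
  x_2 = 1.860000 - 0.028471×(1.860000 - 0.860000)/(0.028471 - 0.327843)
       = 1.955104
Iteration 2:
  f(1.860000) = 0.028471
  f(1.955104) = -0.050493
  x_3 = 1.955104 - (-0.050493)×(1.955104 - 1.860000)/(-0.050493 - 0.028471)
       = 1.894290
Iteration 3:
  f(1.955104) = -0.050493
  f(1.894290) = 0.000985
  x_4 = 1.894290 - 0.000985×(1.894290 - 1.955104)/(0.000985 - (-0.050493))
       = 1.895454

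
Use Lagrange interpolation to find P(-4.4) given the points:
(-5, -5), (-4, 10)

Lagrange interpolation formula:
P(x) = Σ yᵢ × Lᵢ(x)
where Lᵢ(x) = Π_{j≠i} (x - xⱼ)/(xᵢ - xⱼ)

L_0(-4.4) = (-4.4 - (-4))/(-5 - (-4)) = 0.400000
L_1(-4.4) = (-4.4 - (-5))/(-4 - (-5)) = 0.600000

P(-4.4) = (-5)×L_0(-4.4) + 10×L_1(-4.4)
P(-4.4) = 4.000000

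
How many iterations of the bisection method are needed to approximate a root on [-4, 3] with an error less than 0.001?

We need (b-a)/2^n ≤ 0.001
(3 - (-4))/2^n ≤ 0.001
7/2^n ≤ 0.001
2^n ≥ 7000
n ≥ log₂(7000) = 12.77
n ≥ 13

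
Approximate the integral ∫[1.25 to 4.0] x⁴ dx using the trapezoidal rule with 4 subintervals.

f(x) = x⁴
a = 1.25, b = 4.0, n = 4
h = (b - a)/n = 0.687500

Trapezoidal rule: (h/2)[f(x₀) + 2f(x₁) + 2f(x₂) + ... + f(xₙ)]

x_0 = 1.2500, f(x_0) = 2.441406, coefficient = 1
x_1 = 1.9375, f(x_1) = 14.091812, coefficient = 2
x_2 = 2.6250, f(x_2) = 47.480713, coefficient = 2
x_3 = 3.3125, f(x_3) = 120.399185, coefficient = 2
x_4 = 4.0000, f(x_4) = 256.000000, coefficient = 1

I ≈ (0.687500/2) × 622.384827 = 213.944784
Exact value: 204.189648
Error: 9.755136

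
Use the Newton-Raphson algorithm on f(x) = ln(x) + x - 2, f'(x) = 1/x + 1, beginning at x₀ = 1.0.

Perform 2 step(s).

f(x) = ln(x) + x - 2
f'(x) = 1/x + 1
x₀ = 1.0

Newton-Raphson formula: x_{n+1} = x_n - f(x_n)/f'(x_n)

Iteration 1:
  f(1.000000) = -1.000000
  f'(1.000000) = 2.000000
  x_1 = 1.000000 - (-1.000000)/2.000000 = 1.500000
Iteration 2:
  f(1.500000) = -0.094535
  f'(1.500000) = 1.666667
  x_2 = 1.500000 - (-0.094535)/1.666667 = 1.556721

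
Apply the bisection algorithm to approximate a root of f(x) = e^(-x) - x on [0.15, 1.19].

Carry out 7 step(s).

f(x) = e^(-x) - x
Initial interval: [0.15, 1.19]

Iteration 1:
  c_1 = (0.150000 + 1.190000)/2 = 0.670000
  f(c_1) = f(0.670000) = -0.158291
  f(a) × f(c) < 0, new interval: [0.150000, 0.670000]
Iteration 2:
  c_2 = (0.150000 + 0.670000)/2 = 0.410000
  f(c_2) = f(0.410000) = 0.253650
  f(a) × f(c) ≥ 0, new interval: [0.410000, 0.670000]
Iteration 3:
  c_3 = (0.410000 + 0.670000)/2 = 0.540000
  f(c_3) = f(0.540000) = 0.042748
  f(a) × f(c) ≥ 0, new interval: [0.540000, 0.670000]
Iteration 4:
  c_4 = (0.540000 + 0.670000)/2 = 0.605000
  f(c_4) = f(0.605000) = -0.058926
  f(a) × f(c) < 0, new interval: [0.540000, 0.605000]
Iteration 5:
  c_5 = (0.540000 + 0.605000)/2 = 0.572500
  f(c_5) = f(0.572500) = -0.008387
  f(a) × f(c) < 0, new interval: [0.540000, 0.572500]
Iteration 6:
  c_6 = (0.540000 + 0.572500)/2 = 0.556250
  f(c_6) = f(0.556250) = 0.017105
  f(a) × f(c) ≥ 0, new interval: [0.556250, 0.572500]
Iteration 7:
  c_7 = (0.556250 + 0.572500)/2 = 0.564375
  f(c_7) = f(0.564375) = 0.004340
  f(a) × f(c) ≥ 0, new interval: [0.564375, 0.572500]

After 7 iteration(s), the approximation is c_7 = 0.564375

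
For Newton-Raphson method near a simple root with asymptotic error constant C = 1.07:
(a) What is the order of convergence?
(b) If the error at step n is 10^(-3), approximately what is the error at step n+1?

(a) Newton-Raphson has quadratic (order 2) convergence near simple roots.
    This means |e_{n+1}| ≈ C|e_n|².

(b) With |e_n| = 10^(-3) and C = 1.07:
    |e_{n+1}| ≈ 1.07 × (10^(-3))² = 1.07 × 10^(-6)

(a) 2 (quadratic); (b) |e_{n+1}| ≈ 1.070e-06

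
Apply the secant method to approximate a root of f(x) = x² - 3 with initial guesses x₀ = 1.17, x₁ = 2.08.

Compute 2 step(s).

f(x) = x² - 3
x₀ = 1.17, x₁ = 2.08

Secant formula: x_{n+1} = x_n - f(x_n)(x_n - x_{n-1})/(f(x_n) - f(x_{n-1}))

Iteration 1:
  f(1.170000) = -1.631100
  f(2.080000) = 1.326400
  x_2 = 2.080000 - 1.326400×(2.080000 - 1.170000)/(1.326400 - (-1.631100))
       = 1.671877
Iteration 2:
  f(2.080000) = 1.326400
  f(1.671877) = -0.204828
  x_3 = 1.671877 - (-0.204828)×(1.671877 - 2.080000)/(-0.204828 - 1.326400)
       = 1.726470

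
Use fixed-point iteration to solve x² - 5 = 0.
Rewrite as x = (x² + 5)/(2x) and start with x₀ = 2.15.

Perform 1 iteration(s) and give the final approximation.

Equation: x² - 5 = 0
Fixed-point form: x = (x² + 5)/(2x)
x₀ = 2.15

x_1 = g(2.150000) = 2.237791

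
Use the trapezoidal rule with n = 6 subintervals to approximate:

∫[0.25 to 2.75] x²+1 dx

f(x) = x²+1
a = 0.25, b = 2.75, n = 6
h = (b - a)/n = 0.416667

Trapezoidal rule: (h/2)[f(x₀) + 2f(x₁) + 2f(x₂) + ... + f(xₙ)]

x_0 = 0.2500, f(x_0) = 1.062500, coefficient = 1
x_1 = 0.6667, f(x_1) = 1.444444, coefficient = 2
x_2 = 1.0833, f(x_2) = 2.173611, coefficient = 2
x_3 = 1.5000, f(x_3) = 3.250000, coefficient = 2
x_4 = 1.9167, f(x_4) = 4.673611, coefficient = 2
x_5 = 2.3333, f(x_5) = 6.444444, coefficient = 2
x_6 = 2.7500, f(x_6) = 8.562500, coefficient = 1

I ≈ (0.416667/2) × 45.597222 = 9.499421
Exact value: 9.427083
Error: 0.072338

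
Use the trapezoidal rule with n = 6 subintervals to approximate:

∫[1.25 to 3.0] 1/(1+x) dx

f(x) = 1/(1+x)
a = 1.25, b = 3.0, n = 6
h = (b - a)/n = 0.291667

Trapezoidal rule: (h/2)[f(x₀) + 2f(x₁) + 2f(x₂) + ... + f(xₙ)]

x_0 = 1.2500, f(x_0) = 0.444444, coefficient = 1
x_1 = 1.5417, f(x_1) = 0.393443, coefficient = 2
x_2 = 1.8333, f(x_2) = 0.352941, coefficient = 2
x_3 = 2.1250, f(x_3) = 0.320000, coefficient = 2
x_4 = 2.4167, f(x_4) = 0.292683, coefficient = 2
x_5 = 2.7083, f(x_5) = 0.269663, coefficient = 2
x_6 = 3.0000, f(x_6) = 0.250000, coefficient = 1

I ≈ (0.291667/2) × 3.951904 = 0.576319
Exact value: 0.575364
Error: 0.000955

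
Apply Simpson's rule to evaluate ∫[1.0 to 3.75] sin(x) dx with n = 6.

f(x) = sin(x)
a = 1.0, b = 3.75, n = 6
h = (b - a)/n = 0.458333

Simpson's rule: (h/3)[f(x₀) + 4f(x₁) + 2f(x₂) + ... + f(xₙ)]

x_0 = 1.0000, f(x_0) = 0.841471, coefficient = 1
x_1 = 1.4583, f(x_1) = 0.993683, coefficient = 4
x_2 = 1.9167, f(x_2) = 0.940781, coefficient = 2
x_3 = 2.3750, f(x_3) = 0.693685, coefficient = 4
x_4 = 2.8333, f(x_4) = 0.303400, coefficient = 2
x_5 = 3.2917, f(x_5) = -0.149511, coefficient = 4
x_6 = 3.7500, f(x_6) = -0.571561, coefficient = 1

I ≈ (0.458333/3) × 8.909698 = 1.361204
Exact value: 1.360862
Error: 0.000342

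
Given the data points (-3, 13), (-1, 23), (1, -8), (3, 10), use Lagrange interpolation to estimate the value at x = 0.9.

Lagrange interpolation formula:
P(x) = Σ yᵢ × Lᵢ(x)
where Lᵢ(x) = Π_{j≠i} (x - xⱼ)/(xᵢ - xⱼ)

L_0(0.9) = (0.9 - (-1))/(-3 - (-1)) × (0.9 - 1)/(-3 - 1) × (0.9 - 3)/(-3 - 3) = -0.008312
L_1(0.9) = (0.9 - (-3))/(-1 - (-3)) × (0.9 - 1)/(-1 - 1) × (0.9 - 3)/(-1 - 3) = 0.051187
L_2(0.9) = (0.9 - (-3))/(1 - (-3)) × (0.9 - (-1))/(1 - (-1)) × (0.9 - 3)/(1 - 3) = 0.972562
L_3(0.9) = (0.9 - (-3))/(3 - (-3)) × (0.9 - (-1))/(3 - (-1)) × (0.9 - 1)/(3 - 1) = -0.015437

P(0.9) = 13×L_0(0.9) + 23×L_1(0.9) + (-8)×L_2(0.9) + 10×L_3(0.9)
P(0.9) = -6.865625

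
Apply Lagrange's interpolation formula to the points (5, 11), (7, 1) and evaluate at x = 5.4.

Lagrange interpolation formula:
P(x) = Σ yᵢ × Lᵢ(x)
where Lᵢ(x) = Π_{j≠i} (x - xⱼ)/(xᵢ - xⱼ)

L_0(5.4) = (5.4 - 7)/(5 - 7) = 0.800000
L_1(5.4) = (5.4 - 5)/(7 - 5) = 0.200000

P(5.4) = 11×L_0(5.4) + 1×L_1(5.4)
P(5.4) = 9.000000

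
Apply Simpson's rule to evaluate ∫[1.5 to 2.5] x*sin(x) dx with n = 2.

f(x) = x*sin(x)
a = 1.5, b = 2.5, n = 2
h = (b - a)/n = 0.500000

Simpson's rule: (h/3)[f(x₀) + 4f(x₁) + 2f(x₂) + ... + f(xₙ)]

x_0 = 1.5000, f(x_0) = 1.496242, coefficient = 1
x_1 = 2.0000, f(x_1) = 1.818595, coefficient = 4
x_2 = 2.5000, f(x_2) = 1.496180, coefficient = 1

I ≈ (0.500000/3) × 10.266802 = 1.711134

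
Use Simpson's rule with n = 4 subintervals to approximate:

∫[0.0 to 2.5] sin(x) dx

f(x) = sin(x)
a = 0.0, b = 2.5, n = 4
h = (b - a)/n = 0.625000

Simpson's rule: (h/3)[f(x₀) + 4f(x₁) + 2f(x₂) + ... + f(xₙ)]

x_0 = 0.0000, f(x_0) = 0.000000, coefficient = 1
x_1 = 0.6250, f(x_1) = 0.585097, coefficient = 4
x_2 = 1.2500, f(x_2) = 0.948985, coefficient = 2
x_3 = 1.8750, f(x_3) = 0.954086, coefficient = 4
x_4 = 2.5000, f(x_4) = 0.598472, coefficient = 1

I ≈ (0.625000/3) × 8.653174 = 1.802745
Exact value: 1.801144
Error: 0.001601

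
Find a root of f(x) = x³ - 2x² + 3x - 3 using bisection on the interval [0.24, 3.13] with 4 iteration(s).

f(x) = x³ - 2x² + 3x - 3
Initial interval: [0.24, 3.13]

Iteration 1:
  c_1 = (0.240000 + 3.130000)/2 = 1.685000
  f(c_1) = f(1.685000) = 1.160644
  f(a) × f(c) < 0, new interval: [0.240000, 1.685000]
Iteration 2:
  c_2 = (0.240000 + 1.685000)/2 = 0.962500
  f(c_2) = f(0.962500) = -1.073646
  f(a) × f(c) ≥ 0, new interval: [0.962500, 1.685000]
Iteration 3:
  c_3 = (0.962500 + 1.685000)/2 = 1.323750
  f(c_3) = f(1.323750) = -0.213752
  f(a) × f(c) ≥ 0, new interval: [1.323750, 1.685000]
Iteration 4:
  c_4 = (1.323750 + 1.685000)/2 = 1.504375
  f(c_4) = f(1.504375) = 0.391454
  f(a) × f(c) < 0, new interval: [1.323750, 1.504375]

After 4 iteration(s), the approximation is c_4 = 1.504375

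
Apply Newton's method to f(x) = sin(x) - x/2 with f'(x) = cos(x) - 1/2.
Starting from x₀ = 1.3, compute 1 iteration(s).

f(x) = sin(x) - x/2
f'(x) = cos(x) - 1/2
x₀ = 1.3

Newton-Raphson formula: x_{n+1} = x_n - f(x_n)/f'(x_n)

Iteration 1:
  f(1.300000) = 0.313558
  f'(1.300000) = -0.232501
  x_1 = 1.300000 - 0.313558/(-0.232501) = 2.648631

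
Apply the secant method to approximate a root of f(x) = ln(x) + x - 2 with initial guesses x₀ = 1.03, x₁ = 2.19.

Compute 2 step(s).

f(x) = ln(x) + x - 2
x₀ = 1.03, x₁ = 2.19

Secant formula: x_{n+1} = x_n - f(x_n)(x_n - x_{n-1})/(f(x_n) - f(x_{n-1}))

Iteration 1:
  f(1.030000) = -0.940441
  f(2.190000) = 0.973902
  x_2 = 2.190000 - 0.973902×(2.190000 - 1.030000)/(0.973902 - (-0.940441))
       = 1.599862
Iteration 2:
  f(2.190000) = 0.973902
  f(1.599862) = 0.069780
  x_3 = 1.599862 - 0.069780×(1.599862 - 2.190000)/(0.069780 - 0.973902)
       = 1.554316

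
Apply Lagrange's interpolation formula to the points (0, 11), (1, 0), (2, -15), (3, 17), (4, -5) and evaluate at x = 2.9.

Lagrange interpolation formula:
P(x) = Σ yᵢ × Lᵢ(x)
where Lᵢ(x) = Π_{j≠i} (x - xⱼ)/(xᵢ - xⱼ)

L_0(2.9) = (2.9 - 1)/(0 - 1) × (2.9 - 2)/(0 - 2) × (2.9 - 3)/(0 - 3) × (2.9 - 4)/(0 - 4) = 0.007838
L_1(2.9) = (2.9 - 0)/(1 - 0) × (2.9 - 2)/(1 - 2) × (2.9 - 3)/(1 - 3) × (2.9 - 4)/(1 - 4) = -0.047850
L_2(2.9) = (2.9 - 0)/(2 - 0) × (2.9 - 1)/(2 - 1) × (2.9 - 3)/(2 - 3) × (2.9 - 4)/(2 - 4) = 0.151525
L_3(2.9) = (2.9 - 0)/(3 - 0) × (2.9 - 1)/(3 - 1) × (2.9 - 2)/(3 - 2) × (2.9 - 4)/(3 - 4) = 0.909150
L_4(2.9) = (2.9 - 0)/(4 - 0) × (2.9 - 1)/(4 - 1) × (2.9 - 2)/(4 - 2) × (2.9 - 3)/(4 - 3) = -0.020663

P(2.9) = 11×L_0(2.9) + 0×L_1(2.9) + (-15)×L_2(2.9) + 17×L_3(2.9) + (-5)×L_4(2.9)
P(2.9) = 13.372200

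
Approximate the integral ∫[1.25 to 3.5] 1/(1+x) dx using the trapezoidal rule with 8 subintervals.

f(x) = 1/(1+x)
a = 1.25, b = 3.5, n = 8
h = (b - a)/n = 0.281250

Trapezoidal rule: (h/2)[f(x₀) + 2f(x₁) + 2f(x₂) + ... + f(xₙ)]

x_0 = 1.2500, f(x_0) = 0.444444, coefficient = 1
x_1 = 1.5312, f(x_1) = 0.395062, coefficient = 2
x_2 = 1.8125, f(x_2) = 0.355556, coefficient = 2
x_3 = 2.0938, f(x_3) = 0.323232, coefficient = 2
x_4 = 2.3750, f(x_4) = 0.296296, coefficient = 2
x_5 = 2.6562, f(x_5) = 0.273504, coefficient = 2
x_6 = 2.9375, f(x_6) = 0.253968, coefficient = 2
x_7 = 3.2188, f(x_7) = 0.237037, coefficient = 2
x_8 = 3.5000, f(x_8) = 0.222222, coefficient = 1

I ≈ (0.281250/2) × 4.935978 = 0.694122
Exact value: 0.693147
Error: 0.000975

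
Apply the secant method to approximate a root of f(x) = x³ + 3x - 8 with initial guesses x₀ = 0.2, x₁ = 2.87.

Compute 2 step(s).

f(x) = x³ + 3x - 8
x₀ = 0.2, x₁ = 2.87

Secant formula: x_{n+1} = x_n - f(x_n)(x_n - x_{n-1})/(f(x_n) - f(x_{n-1}))

Iteration 1:
  f(0.200000) = -7.392000
  f(2.870000) = 24.249903
  x_2 = 2.870000 - 24.249903×(2.870000 - 0.200000)/(24.249903 - (-7.392000))
       = 0.823750
Iteration 2:
  f(2.870000) = 24.249903
  f(0.823750) = -4.969782
  x_3 = 0.823750 - (-4.969782)×(0.823750 - 2.870000)/(-4.969782 - 24.249903)
       = 1.171783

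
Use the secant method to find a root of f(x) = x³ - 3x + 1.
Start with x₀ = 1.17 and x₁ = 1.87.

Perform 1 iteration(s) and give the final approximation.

f(x) = x³ - 3x + 1
x₀ = 1.17, x₁ = 1.87

Secant formula: x_{n+1} = x_n - f(x_n)(x_n - x_{n-1})/(f(x_n) - f(x_{n-1}))

Iteration 1:
  f(1.170000) = -0.908387
  f(1.870000) = 1.929203
  x_2 = 1.870000 - 1.929203×(1.870000 - 1.170000)/(1.929203 - (-0.908387))
       = 1.394088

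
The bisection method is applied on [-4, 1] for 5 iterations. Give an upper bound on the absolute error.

Bisection error bound: |error| ≤ (b-a)/2^n
|error| ≤ (1 - (-4))/2^5 = 5/2^5
|error| ≤ 0.1562500000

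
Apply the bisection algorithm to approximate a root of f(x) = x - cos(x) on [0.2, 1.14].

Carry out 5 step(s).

f(x) = x - cos(x)
Initial interval: [0.2, 1.14]

Iteration 1:
  c_1 = (0.200000 + 1.140000)/2 = 0.670000
  f(c_1) = f(0.670000) = -0.113822
  f(a) × f(c) ≥ 0, new interval: [0.670000, 1.140000]
Iteration 2:
  c_2 = (0.670000 + 1.140000)/2 = 0.905000
  f(c_2) = f(0.905000) = 0.287314
  f(a) × f(c) < 0, new interval: [0.670000, 0.905000]
Iteration 3:
  c_3 = (0.670000 + 0.905000)/2 = 0.787500
  f(c_3) = f(0.787500) = 0.081881
  f(a) × f(c) < 0, new interval: [0.670000, 0.787500]
Iteration 4:
  c_4 = (0.670000 + 0.787500)/2 = 0.728750
  f(c_4) = f(0.728750) = -0.017257
  f(a) × f(c) ≥ 0, new interval: [0.728750, 0.787500]
Iteration 5:
  c_5 = (0.728750 + 0.787500)/2 = 0.758125
  f(c_5) = f(0.758125) = 0.031999
  f(a) × f(c) < 0, new interval: [0.728750, 0.758125]

After 5 iteration(s), the approximation is c_5 = 0.758125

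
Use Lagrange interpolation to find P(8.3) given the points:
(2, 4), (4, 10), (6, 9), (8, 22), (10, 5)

Lagrange interpolation formula:
P(x) = Σ yᵢ × Lᵢ(x)
where Lᵢ(x) = Π_{j≠i} (x - xⱼ)/(xᵢ - xⱼ)

L_0(8.3) = (8.3 - 4)/(2 - 4) × (8.3 - 6)/(2 - 6) × (8.3 - 8)/(2 - 8) × (8.3 - 10)/(2 - 10) = -0.013135
L_1(8.3) = (8.3 - 2)/(4 - 2) × (8.3 - 6)/(4 - 6) × (8.3 - 8)/(4 - 8) × (8.3 - 10)/(4 - 10) = 0.076978
L_2(8.3) = (8.3 - 2)/(6 - 2) × (8.3 - 4)/(6 - 4) × (8.3 - 8)/(6 - 8) × (8.3 - 10)/(6 - 10) = -0.215873
L_3(8.3) = (8.3 - 2)/(8 - 2) × (8.3 - 4)/(8 - 4) × (8.3 - 6)/(8 - 6) × (8.3 - 10)/(8 - 10) = 1.103353
L_4(8.3) = (8.3 - 2)/(10 - 2) × (8.3 - 4)/(10 - 4) × (8.3 - 6)/(10 - 6) × (8.3 - 8)/(10 - 8) = 0.048677

P(8.3) = 4×L_0(8.3) + 10×L_1(8.3) + 9×L_2(8.3) + 22×L_3(8.3) + 5×L_4(8.3)
P(8.3) = 23.291535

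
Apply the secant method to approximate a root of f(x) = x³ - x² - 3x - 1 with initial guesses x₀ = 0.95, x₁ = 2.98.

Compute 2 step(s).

f(x) = x³ - x² - 3x - 1
x₀ = 0.95, x₁ = 2.98

Secant formula: x_{n+1} = x_n - f(x_n)(x_n - x_{n-1})/(f(x_n) - f(x_{n-1}))

Iteration 1:
  f(0.950000) = -3.895125
  f(2.980000) = 7.643192
  x_2 = 2.980000 - 7.643192×(2.980000 - 0.950000)/(7.643192 - (-3.895125))
       = 1.635291
Iteration 2:
  f(2.980000) = 7.643192
  f(1.635291) = -4.206993
  x_3 = 1.635291 - (-4.206993)×(1.635291 - 2.980000)/(-4.206993 - 7.643192)
       = 2.112683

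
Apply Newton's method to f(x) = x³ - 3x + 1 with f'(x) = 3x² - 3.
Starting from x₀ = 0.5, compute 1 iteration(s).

f(x) = x³ - 3x + 1
f'(x) = 3x² - 3
x₀ = 0.5

Newton-Raphson formula: x_{n+1} = x_n - f(x_n)/f'(x_n)

Iteration 1:
  f(0.500000) = -0.375000
  f'(0.500000) = -2.250000
  x_1 = 0.500000 - (-0.375000)/(-2.250000) = 0.333333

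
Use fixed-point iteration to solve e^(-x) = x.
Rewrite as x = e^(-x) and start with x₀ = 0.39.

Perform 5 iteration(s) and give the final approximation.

Equation: e^(-x) = x
Fixed-point form: x = e^(-x)
x₀ = 0.39

x_1 = g(0.390000) = 0.677057
x_2 = g(0.677057) = 0.508110
x_3 = g(0.508110) = 0.601631
x_4 = g(0.601631) = 0.547917
x_5 = g(0.547917) = 0.578153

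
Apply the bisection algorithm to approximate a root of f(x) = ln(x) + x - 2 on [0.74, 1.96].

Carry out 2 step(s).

f(x) = ln(x) + x - 2
Initial interval: [0.74, 1.96]

Iteration 1:
  c_1 = (0.740000 + 1.960000)/2 = 1.350000
  f(c_1) = f(1.350000) = -0.349895
  f(a) × f(c) ≥ 0, new interval: [1.350000, 1.960000]
Iteration 2:
  c_2 = (1.350000 + 1.960000)/2 = 1.655000
  f(c_2) = f(1.655000) = 0.158801
  f(a) × f(c) < 0, new interval: [1.350000, 1.655000]

After 2 iteration(s), the approximation is c_2 = 1.655000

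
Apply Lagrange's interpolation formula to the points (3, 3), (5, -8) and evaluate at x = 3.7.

Lagrange interpolation formula:
P(x) = Σ yᵢ × Lᵢ(x)
where Lᵢ(x) = Π_{j≠i} (x - xⱼ)/(xᵢ - xⱼ)

L_0(3.7) = (3.7 - 5)/(3 - 5) = 0.650000
L_1(3.7) = (3.7 - 3)/(5 - 3) = 0.350000

P(3.7) = 3×L_0(3.7) + (-8)×L_1(3.7)
P(3.7) = -0.850000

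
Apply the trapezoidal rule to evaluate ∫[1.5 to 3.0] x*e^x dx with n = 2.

f(x) = x*e^x
a = 1.5, b = 3.0, n = 2
h = (b - a)/n = 0.750000

Trapezoidal rule: (h/2)[f(x₀) + 2f(x₁) + 2f(x₂) + ... + f(xₙ)]

x_0 = 1.5000, f(x_0) = 6.722534, coefficient = 1
x_1 = 2.2500, f(x_1) = 21.347406, coefficient = 2
x_2 = 3.0000, f(x_2) = 60.256611, coefficient = 1

I ≈ (0.750000/2) × 109.673956 = 41.127733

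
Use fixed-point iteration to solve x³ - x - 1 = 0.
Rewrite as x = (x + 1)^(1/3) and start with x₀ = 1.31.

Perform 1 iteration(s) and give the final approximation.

Equation: x³ - x - 1 = 0
Fixed-point form: x = (x + 1)^(1/3)
x₀ = 1.31

x_1 = g(1.310000) = 1.321916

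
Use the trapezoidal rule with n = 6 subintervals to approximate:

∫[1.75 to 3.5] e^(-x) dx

f(x) = e^(-x)
a = 1.75, b = 3.5, n = 6
h = (b - a)/n = 0.291667

Trapezoidal rule: (h/2)[f(x₀) + 2f(x₁) + 2f(x₂) + ... + f(xₙ)]

x_0 = 1.7500, f(x_0) = 0.173774, coefficient = 1
x_1 = 2.0417, f(x_1) = 0.129812, coefficient = 2
x_2 = 2.3333, f(x_2) = 0.096972, coefficient = 2
x_3 = 2.6250, f(x_3) = 0.072440, coefficient = 2
x_4 = 2.9167, f(x_4) = 0.054114, coefficient = 2
x_5 = 3.2083, f(x_5) = 0.040424, coefficient = 2
x_6 = 3.5000, f(x_6) = 0.030197, coefficient = 1

I ≈ (0.291667/2) × 0.991495 = 0.144593
Exact value: 0.143577
Error: 0.001016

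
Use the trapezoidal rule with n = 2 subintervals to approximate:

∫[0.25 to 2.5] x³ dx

f(x) = x³
a = 0.25, b = 2.5, n = 2
h = (b - a)/n = 1.125000

Trapezoidal rule: (h/2)[f(x₀) + 2f(x₁) + 2f(x₂) + ... + f(xₙ)]

x_0 = 0.2500, f(x_0) = 0.015625, coefficient = 1
x_1 = 1.3750, f(x_1) = 2.599609, coefficient = 2
x_2 = 2.5000, f(x_2) = 15.625000, coefficient = 1

I ≈ (1.125000/2) × 20.839844 = 11.722412
Exact value: 9.764648
Error: 1.957764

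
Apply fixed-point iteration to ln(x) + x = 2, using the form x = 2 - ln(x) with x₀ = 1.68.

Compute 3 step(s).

Equation: ln(x) + x = 2
Fixed-point form: x = 2 - ln(x)
x₀ = 1.68

x_1 = g(1.680000) = 1.481206
x_2 = g(1.481206) = 1.607143
x_3 = g(1.607143) = 1.525542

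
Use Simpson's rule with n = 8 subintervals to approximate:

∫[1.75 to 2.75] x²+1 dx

f(x) = x²+1
a = 1.75, b = 2.75, n = 8
h = (b - a)/n = 0.125000

Simpson's rule: (h/3)[f(x₀) + 4f(x₁) + 2f(x₂) + ... + f(xₙ)]

x_0 = 1.7500, f(x_0) = 4.062500, coefficient = 1
x_1 = 1.8750, f(x_1) = 4.515625, coefficient = 4
x_2 = 2.0000, f(x_2) = 5.000000, coefficient = 2
x_3 = 2.1250, f(x_3) = 5.515625, coefficient = 4
x_4 = 2.2500, f(x_4) = 6.062500, coefficient = 2
x_5 = 2.3750, f(x_5) = 6.640625, coefficient = 4
x_6 = 2.5000, f(x_6) = 7.250000, coefficient = 2
x_7 = 2.6250, f(x_7) = 7.890625, coefficient = 4
x_8 = 2.7500, f(x_8) = 8.562500, coefficient = 1

I ≈ (0.125000/3) × 147.500000 = 6.145833
Exact value: 6.145833
Error: 0.000000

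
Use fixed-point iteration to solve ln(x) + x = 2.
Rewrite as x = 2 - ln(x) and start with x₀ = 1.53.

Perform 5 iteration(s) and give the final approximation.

Equation: ln(x) + x = 2
Fixed-point form: x = 2 - ln(x)
x₀ = 1.53

x_1 = g(1.530000) = 1.574732
x_2 = g(1.574732) = 1.545915
x_3 = g(1.545915) = 1.564384
x_4 = g(1.564384) = 1.552508
x_5 = g(1.552508) = 1.560128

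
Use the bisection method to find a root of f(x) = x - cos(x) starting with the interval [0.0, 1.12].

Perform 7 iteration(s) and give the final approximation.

f(x) = x - cos(x)
Initial interval: [0.0, 1.12]

Iteration 1:
  c_1 = (0.000000 + 1.120000)/2 = 0.560000
  f(c_1) = f(0.560000) = -0.287255
  f(a) × f(c) ≥ 0, new interval: [0.560000, 1.120000]
Iteration 2:
  c_2 = (0.560000 + 1.120000)/2 = 0.840000
  f(c_2) = f(0.840000) = 0.172537
  f(a) × f(c) < 0, new interval: [0.560000, 0.840000]
Iteration 3:
  c_3 = (0.560000 + 0.840000)/2 = 0.700000
  f(c_3) = f(0.700000) = -0.064842
  f(a) × f(c) ≥ 0, new interval: [0.700000, 0.840000]
Iteration 4:
  c_4 = (0.700000 + 0.840000)/2 = 0.770000
  f(c_4) = f(0.770000) = 0.052089
  f(a) × f(c) < 0, new interval: [0.700000, 0.770000]
Iteration 5:
  c_5 = (0.700000 + 0.770000)/2 = 0.735000
  f(c_5) = f(0.735000) = -0.006831
  f(a) × f(c) ≥ 0, new interval: [0.735000, 0.770000]
Iteration 6:
  c_6 = (0.735000 + 0.770000)/2 = 0.752500
  f(c_6) = f(0.752500) = 0.022518
  f(a) × f(c) < 0, new interval: [0.735000, 0.752500]
Iteration 7:
  c_7 = (0.735000 + 0.752500)/2 = 0.743750
  f(c_7) = f(0.743750) = 0.007815
  f(a) × f(c) < 0, new interval: [0.735000, 0.743750]

After 7 iteration(s), the approximation is c_7 = 0.743750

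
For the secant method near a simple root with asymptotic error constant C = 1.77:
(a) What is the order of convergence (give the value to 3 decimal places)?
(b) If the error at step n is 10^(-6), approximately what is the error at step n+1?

(a) Secant method has superlinear convergence with order φ = (1+√5)/2 ≈ 1.618.
    This means |e_{n+1}| ≈ C|e_n|^1.618.

(b) With |e_n| = 10^(-6) and C = 1.77:
    |e_{n+1}| ≈ 1.77 × (10^(-6))^1.618 = 1.77 × 10^(-9.71)

(a) ≈ 1.618 (golden ratio); (b) |e_{n+1}| ≈ 3.466e-10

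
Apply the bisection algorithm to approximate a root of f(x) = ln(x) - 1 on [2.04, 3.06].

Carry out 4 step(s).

f(x) = ln(x) - 1
Initial interval: [2.04, 3.06]

Iteration 1:
  c_1 = (2.040000 + 3.060000)/2 = 2.550000
  f(c_1) = f(2.550000) = -0.063907
  f(a) × f(c) ≥ 0, new interval: [2.550000, 3.060000]
Iteration 2:
  c_2 = (2.550000 + 3.060000)/2 = 2.805000
  f(c_2) = f(2.805000) = 0.031404
  f(a) × f(c) < 0, new interval: [2.550000, 2.805000]
Iteration 3:
  c_3 = (2.550000 + 2.805000)/2 = 2.677500
  f(c_3) = f(2.677500) = -0.015116
  f(a) × f(c) ≥ 0, new interval: [2.677500, 2.805000]
Iteration 4:
  c_4 = (2.677500 + 2.805000)/2 = 2.741250
  f(c_4) = f(2.741250) = 0.008414
  f(a) × f(c) < 0, new interval: [2.677500, 2.741250]

After 4 iteration(s), the approximation is c_4 = 2.741250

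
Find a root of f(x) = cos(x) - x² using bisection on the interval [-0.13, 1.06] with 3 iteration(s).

f(x) = cos(x) - x²
Initial interval: [-0.13, 1.06]

Iteration 1:
  c_1 = (-0.130000 + 1.060000)/2 = 0.465000
  f(c_1) = f(0.465000) = 0.677597
  f(a) × f(c) ≥ 0, new interval: [0.465000, 1.060000]
Iteration 2:
  c_2 = (0.465000 + 1.060000)/2 = 0.762500
  f(c_2) = f(0.762500) = 0.141705
  f(a) × f(c) ≥ 0, new interval: [0.762500, 1.060000]
Iteration 3:
  c_3 = (0.762500 + 1.060000)/2 = 0.911250
  f(c_3) = f(0.911250) = -0.217618
  f(a) × f(c) < 0, new interval: [0.762500, 0.911250]

After 3 iteration(s), the approximation is c_3 = 0.911250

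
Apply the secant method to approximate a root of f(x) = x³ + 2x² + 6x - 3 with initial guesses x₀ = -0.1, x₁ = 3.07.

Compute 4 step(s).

f(x) = x³ + 2x² + 6x - 3
x₀ = -0.1, x₁ = 3.07

Secant formula: x_{n+1} = x_n - f(x_n)(x_n - x_{n-1})/(f(x_n) - f(x_{n-1}))

Iteration 1:
  f(-0.100000) = -3.581000
  f(3.070000) = 63.204243
  x_2 = 3.070000 - 63.204243×(3.070000 - (-0.100000))/(63.204243 - (-3.581000))
       = 0.069974
Iteration 2:
  f(3.070000) = 63.204243
  f(0.069974) = -2.570019
  x_3 = 0.069974 - (-2.570019)×(0.069974 - 3.070000)/(-2.570019 - 63.204243)
       = 0.187195
Iteration 3:
  f(0.069974) = -2.570019
  f(0.187195) = -1.800185
  x_4 = 0.187195 - (-1.800185)×(0.187195 - 0.069974)/(-1.800185 - (-2.570019))
       = 0.461305
Iteration 4:
  f(0.187195) = -1.800185
  f(0.461305) = 0.291605
  x_5 = 0.461305 - 0.291605×(0.461305 - 0.187195)/(0.291605 - (-1.800185))
       = 0.423093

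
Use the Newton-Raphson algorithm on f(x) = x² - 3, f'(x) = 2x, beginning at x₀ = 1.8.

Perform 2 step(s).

f(x) = x² - 3
f'(x) = 2x
x₀ = 1.8

Newton-Raphson formula: x_{n+1} = x_n - f(x_n)/f'(x_n)

Iteration 1:
  f(1.800000) = 0.240000
  f'(1.800000) = 3.600000
  x_1 = 1.800000 - 0.240000/3.600000 = 1.733333
Iteration 2:
  f(1.733333) = 0.004444
  f'(1.733333) = 3.466667
  x_2 = 1.733333 - 0.004444/3.466667 = 1.732051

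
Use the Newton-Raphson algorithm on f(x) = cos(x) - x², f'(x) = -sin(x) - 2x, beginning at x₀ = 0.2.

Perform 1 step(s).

f(x) = cos(x) - x²
f'(x) = -sin(x) - 2x
x₀ = 0.2

Newton-Raphson formula: x_{n+1} = x_n - f(x_n)/f'(x_n)

Iteration 1:
  f(0.200000) = 0.940067
  f'(0.200000) = -0.598669
  x_1 = 0.200000 - 0.940067/(-0.598669) = 1.770260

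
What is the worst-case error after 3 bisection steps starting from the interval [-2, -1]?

Bisection error bound: |error| ≤ (b-a)/2^n
|error| ≤ (-1 - (-2))/2^3 = 1/2^3
|error| ≤ 0.1250000000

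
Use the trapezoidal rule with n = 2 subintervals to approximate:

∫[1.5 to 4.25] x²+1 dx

f(x) = x²+1
a = 1.5, b = 4.25, n = 2
h = (b - a)/n = 1.375000

Trapezoidal rule: (h/2)[f(x₀) + 2f(x₁) + 2f(x₂) + ... + f(xₙ)]

x_0 = 1.5000, f(x_0) = 3.250000, coefficient = 1
x_1 = 2.8750, f(x_1) = 9.265625, coefficient = 2
x_2 = 4.2500, f(x_2) = 19.062500, coefficient = 1

I ≈ (1.375000/2) × 40.843750 = 28.080078
Exact value: 27.213542
Error: 0.866536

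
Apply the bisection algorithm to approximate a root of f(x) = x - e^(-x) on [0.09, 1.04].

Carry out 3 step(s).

f(x) = x - e^(-x)
Initial interval: [0.09, 1.04]

Iteration 1:
  c_1 = (0.090000 + 1.040000)/2 = 0.565000
  f(c_1) = f(0.565000) = -0.003360
  f(a) × f(c) ≥ 0, new interval: [0.565000, 1.040000]
Iteration 2:
  c_2 = (0.565000 + 1.040000)/2 = 0.802500
  f(c_2) = f(0.802500) = 0.354293
  f(a) × f(c) < 0, new interval: [0.565000, 0.802500]
Iteration 3:
  c_3 = (0.565000 + 0.802500)/2 = 0.683750
  f(c_3) = f(0.683750) = 0.179029
  f(a) × f(c) < 0, new interval: [0.565000, 0.683750]

After 3 iteration(s), the approximation is c_3 = 0.683750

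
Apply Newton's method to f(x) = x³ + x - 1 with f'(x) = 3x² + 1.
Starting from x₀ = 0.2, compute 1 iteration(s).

f(x) = x³ + x - 1
f'(x) = 3x² + 1
x₀ = 0.2

Newton-Raphson formula: x_{n+1} = x_n - f(x_n)/f'(x_n)

Iteration 1:
  f(0.200000) = -0.792000
  f'(0.200000) = 1.120000
  x_1 = 0.200000 - (-0.792000)/1.120000 = 0.907143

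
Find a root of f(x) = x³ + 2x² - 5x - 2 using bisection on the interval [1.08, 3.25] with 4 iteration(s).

f(x) = x³ + 2x² - 5x - 2
Initial interval: [1.08, 3.25]

Iteration 1:
  c_1 = (1.080000 + 3.250000)/2 = 2.165000
  f(c_1) = f(2.165000) = 6.697292
  f(a) × f(c) < 0, new interval: [1.080000, 2.165000]
Iteration 2:
  c_2 = (1.080000 + 2.165000)/2 = 1.622500
  f(c_2) = f(1.622500) = -0.576246
  f(a) × f(c) ≥ 0, new interval: [1.622500, 2.165000]
Iteration 3:
  c_3 = (1.622500 + 2.165000)/2 = 1.893750
  f(c_3) = f(1.893750) = 2.495363
  f(a) × f(c) < 0, new interval: [1.622500, 1.893750]
Iteration 4:
  c_4 = (1.622500 + 1.893750)/2 = 1.758125
  f(c_4) = f(1.758125) = 0.825753
  f(a) × f(c) < 0, new interval: [1.622500, 1.758125]

After 4 iteration(s), the approximation is c_4 = 1.758125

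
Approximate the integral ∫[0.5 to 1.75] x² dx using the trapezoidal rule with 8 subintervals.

f(x) = x²
a = 0.5, b = 1.75, n = 8
h = (b - a)/n = 0.156250

Trapezoidal rule: (h/2)[f(x₀) + 2f(x₁) + 2f(x₂) + ... + f(xₙ)]

x_0 = 0.5000, f(x_0) = 0.250000, coefficient = 1
x_1 = 0.6562, f(x_1) = 0.430664, coefficient = 2
x_2 = 0.8125, f(x_2) = 0.660156, coefficient = 2
x_3 = 0.9688, f(x_3) = 0.938477, coefficient = 2
x_4 = 1.1250, f(x_4) = 1.265625, coefficient = 2
x_5 = 1.2812, f(x_5) = 1.641602, coefficient = 2
x_6 = 1.4375, f(x_6) = 2.066406, coefficient = 2
x_7 = 1.5938, f(x_7) = 2.540039, coefficient = 2
x_8 = 1.7500, f(x_8) = 3.062500, coefficient = 1

I ≈ (0.156250/2) × 22.398438 = 1.749878
Exact value: 1.744792
Error: 0.005086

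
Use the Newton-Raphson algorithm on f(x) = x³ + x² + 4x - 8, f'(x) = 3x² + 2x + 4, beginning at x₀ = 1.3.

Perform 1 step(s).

f(x) = x³ + x² + 4x - 8
f'(x) = 3x² + 2x + 4
x₀ = 1.3

Newton-Raphson formula: x_{n+1} = x_n - f(x_n)/f'(x_n)

Iteration 1:
  f(1.300000) = 1.087000
  f'(1.300000) = 11.670000
  x_1 = 1.300000 - 1.087000/11.670000 = 1.206855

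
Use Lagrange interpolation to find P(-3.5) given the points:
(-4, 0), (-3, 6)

Lagrange interpolation formula:
P(x) = Σ yᵢ × Lᵢ(x)
where Lᵢ(x) = Π_{j≠i} (x - xⱼ)/(xᵢ - xⱼ)

L_0(-3.5) = (-3.5 - (-3))/(-4 - (-3)) = 0.500000
L_1(-3.5) = (-3.5 - (-4))/(-3 - (-4)) = 0.500000

P(-3.5) = 0×L_0(-3.5) + 6×L_1(-3.5)
P(-3.5) = 3.000000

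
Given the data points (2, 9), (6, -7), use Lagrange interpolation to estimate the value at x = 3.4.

Lagrange interpolation formula:
P(x) = Σ yᵢ × Lᵢ(x)
where Lᵢ(x) = Π_{j≠i} (x - xⱼ)/(xᵢ - xⱼ)

L_0(3.4) = (3.4 - 6)/(2 - 6) = 0.650000
L_1(3.4) = (3.4 - 2)/(6 - 2) = 0.350000

P(3.4) = 9×L_0(3.4) + (-7)×L_1(3.4)
P(3.4) = 3.400000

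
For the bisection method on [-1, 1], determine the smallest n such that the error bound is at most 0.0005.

We need (b-a)/2^n ≤ 0.0005
(1 - (-1))/2^n ≤ 0.0005
2/2^n ≤ 0.0005
2^n ≥ 4000
n ≥ log₂(4000) = 11.97
n ≥ 12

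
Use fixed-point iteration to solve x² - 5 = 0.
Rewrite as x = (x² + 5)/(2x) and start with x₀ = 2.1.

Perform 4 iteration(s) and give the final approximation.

Equation: x² - 5 = 0
Fixed-point form: x = (x² + 5)/(2x)
x₀ = 2.1

x_1 = g(2.100000) = 2.240476
x_2 = g(2.240476) = 2.236072
x_3 = g(2.236072) = 2.236068
x_4 = g(2.236068) = 2.236068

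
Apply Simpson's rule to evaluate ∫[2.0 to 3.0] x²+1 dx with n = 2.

f(x) = x²+1
a = 2.0, b = 3.0, n = 2
h = (b - a)/n = 0.500000

Simpson's rule: (h/3)[f(x₀) + 4f(x₁) + 2f(x₂) + ... + f(xₙ)]

x_0 = 2.0000, f(x_0) = 5.000000, coefficient = 1
x_1 = 2.5000, f(x_1) = 7.250000, coefficient = 4
x_2 = 3.0000, f(x_2) = 10.000000, coefficient = 1

I ≈ (0.500000/3) × 44.000000 = 7.333333
Exact value: 7.333333
Error: 0.000000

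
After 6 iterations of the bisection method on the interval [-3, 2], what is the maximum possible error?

Bisection error bound: |error| ≤ (b-a)/2^n
|error| ≤ (2 - (-3))/2^6 = 5/2^6
|error| ≤ 0.0781250000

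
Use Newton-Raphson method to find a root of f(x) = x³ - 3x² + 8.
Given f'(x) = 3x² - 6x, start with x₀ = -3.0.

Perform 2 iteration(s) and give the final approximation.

f(x) = x³ - 3x² + 8
f'(x) = 3x² - 6x
x₀ = -3.0

Newton-Raphson formula: x_{n+1} = x_n - f(x_n)/f'(x_n)

Iteration 1:
  f(-3.000000) = -46.000000
  f'(-3.000000) = 45.000000
  x_1 = -3.000000 - (-46.000000)/45.000000 = -1.977778
Iteration 2:
  f(-1.977778) = -11.471100
  f'(-1.977778) = 23.601481
  x_2 = -1.977778 - (-11.471100)/23.601481 = -1.491745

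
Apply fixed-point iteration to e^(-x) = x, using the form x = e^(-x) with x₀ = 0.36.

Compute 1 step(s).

Equation: e^(-x) = x
Fixed-point form: x = e^(-x)
x₀ = 0.36

x_1 = g(0.360000) = 0.697676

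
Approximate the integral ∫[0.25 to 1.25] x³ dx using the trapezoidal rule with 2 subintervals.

f(x) = x³
a = 0.25, b = 1.25, n = 2
h = (b - a)/n = 0.500000

Trapezoidal rule: (h/2)[f(x₀) + 2f(x₁) + 2f(x₂) + ... + f(xₙ)]

x_0 = 0.2500, f(x_0) = 0.015625, coefficient = 1
x_1 = 0.7500, f(x_1) = 0.421875, coefficient = 2
x_2 = 1.2500, f(x_2) = 1.953125, coefficient = 1

I ≈ (0.500000/2) × 2.812500 = 0.703125
Exact value: 0.609375
Error: 0.093750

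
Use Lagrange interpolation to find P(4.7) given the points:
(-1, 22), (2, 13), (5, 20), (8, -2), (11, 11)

Lagrange interpolation formula:
P(x) = Σ yᵢ × Lᵢ(x)
where Lᵢ(x) = Π_{j≠i} (x - xⱼ)/(xᵢ - xⱼ)

L_0(4.7) = (4.7 - 2)/(-1 - 2) × (4.7 - 5)/(-1 - 5) × (4.7 - 8)/(-1 - 8) × (4.7 - 11)/(-1 - 11) = -0.008662
L_1(4.7) = (4.7 - (-1))/(2 - (-1)) × (4.7 - 5)/(2 - 5) × (4.7 - 8)/(2 - 8) × (4.7 - 11)/(2 - 11) = 0.073150
L_2(4.7) = (4.7 - (-1))/(5 - (-1)) × (4.7 - 2)/(5 - 2) × (4.7 - 8)/(5 - 8) × (4.7 - 11)/(5 - 11) = 0.987525
L_3(4.7) = (4.7 - (-1))/(8 - (-1)) × (4.7 - 2)/(8 - 2) × (4.7 - 5)/(8 - 5) × (4.7 - 11)/(8 - 11) = -0.059850
L_4(4.7) = (4.7 - (-1))/(11 - (-1)) × (4.7 - 2)/(11 - 2) × (4.7 - 5)/(11 - 5) × (4.7 - 8)/(11 - 8) = 0.007837

P(4.7) = 22×L_0(4.7) + 13×L_1(4.7) + 20×L_2(4.7) + (-2)×L_3(4.7) + 11×L_4(4.7)
P(4.7) = 20.716787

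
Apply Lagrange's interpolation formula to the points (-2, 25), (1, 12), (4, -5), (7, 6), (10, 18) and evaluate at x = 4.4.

Lagrange interpolation formula:
P(x) = Σ yᵢ × Lᵢ(x)
where Lᵢ(x) = Π_{j≠i} (x - xⱼ)/(xᵢ - xⱼ)

L_0(4.4) = (4.4 - 1)/(-2 - 1) × (4.4 - 4)/(-2 - 4) × (4.4 - 7)/(-2 - 7) × (4.4 - 10)/(-2 - 10) = 0.010186
L_1(4.4) = (4.4 - (-2))/(1 - (-2)) × (4.4 - 4)/(1 - 4) × (4.4 - 7)/(1 - 7) × (4.4 - 10)/(1 - 10) = -0.076695
L_2(4.4) = (4.4 - (-2))/(4 - (-2)) × (4.4 - 1)/(4 - 1) × (4.4 - 7)/(4 - 7) × (4.4 - 10)/(4 - 10) = 0.977857
L_3(4.4) = (4.4 - (-2))/(7 - (-2)) × (4.4 - 1)/(7 - 1) × (4.4 - 4)/(7 - 4) × (4.4 - 10)/(7 - 10) = 0.100293
L_4(4.4) = (4.4 - (-2))/(10 - (-2)) × (4.4 - 1)/(10 - 1) × (4.4 - 4)/(10 - 4) × (4.4 - 7)/(10 - 7) = -0.011641

P(4.4) = 25×L_0(4.4) + 12×L_1(4.4) + (-5)×L_2(4.4) + 6×L_3(4.4) + 18×L_4(4.4)
P(4.4) = -5.162752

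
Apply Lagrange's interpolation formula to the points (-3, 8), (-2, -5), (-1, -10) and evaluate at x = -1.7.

Lagrange interpolation formula:
P(x) = Σ yᵢ × Lᵢ(x)
where Lᵢ(x) = Π_{j≠i} (x - xⱼ)/(xᵢ - xⱼ)

L_0(-1.7) = (-1.7 - (-2))/(-3 - (-2)) × (-1.7 - (-1))/(-3 - (-1)) = -0.105000
L_1(-1.7) = (-1.7 - (-3))/(-2 - (-3)) × (-1.7 - (-1))/(-2 - (-1)) = 0.910000
L_2(-1.7) = (-1.7 - (-3))/(-1 - (-3)) × (-1.7 - (-2))/(-1 - (-2)) = 0.195000

P(-1.7) = 8×L_0(-1.7) + (-5)×L_1(-1.7) + (-10)×L_2(-1.7)
P(-1.7) = -7.340000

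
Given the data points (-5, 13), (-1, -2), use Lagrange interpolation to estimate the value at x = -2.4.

Lagrange interpolation formula:
P(x) = Σ yᵢ × Lᵢ(x)
where Lᵢ(x) = Π_{j≠i} (x - xⱼ)/(xᵢ - xⱼ)

L_0(-2.4) = (-2.4 - (-1))/(-5 - (-1)) = 0.350000
L_1(-2.4) = (-2.4 - (-5))/(-1 - (-5)) = 0.650000

P(-2.4) = 13×L_0(-2.4) + (-2)×L_1(-2.4)
P(-2.4) = 3.250000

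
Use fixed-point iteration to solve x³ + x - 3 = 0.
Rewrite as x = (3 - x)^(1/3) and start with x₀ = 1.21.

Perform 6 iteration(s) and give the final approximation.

Equation: x³ + x - 3 = 0
Fixed-point form: x = (3 - x)^(1/3)
x₀ = 1.21

x_1 = g(1.210000) = 1.214184
x_2 = g(1.214184) = 1.213237
x_3 = g(1.213237) = 1.213451
x_4 = g(1.213451) = 1.213403
x_5 = g(1.213403) = 1.213414
x_6 = g(1.213414) = 1.213411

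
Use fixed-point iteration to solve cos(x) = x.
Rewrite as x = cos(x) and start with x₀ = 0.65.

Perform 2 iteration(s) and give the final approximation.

Equation: cos(x) = x
Fixed-point form: x = cos(x)
x₀ = 0.65

x_1 = g(0.650000) = 0.796084
x_2 = g(0.796084) = 0.699511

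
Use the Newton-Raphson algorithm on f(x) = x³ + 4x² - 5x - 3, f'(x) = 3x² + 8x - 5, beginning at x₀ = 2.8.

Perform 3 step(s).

f(x) = x³ + 4x² - 5x - 3
f'(x) = 3x² + 8x - 5
x₀ = 2.8

Newton-Raphson formula: x_{n+1} = x_n - f(x_n)/f'(x_n)

Iteration 1:
  f(2.800000) = 36.312000
  f'(2.800000) = 40.920000
  x_1 = 2.800000 - 36.312000/40.920000 = 1.912610
Iteration 2:
  f(1.912610) = 9.065732
  f'(1.912610) = 21.275110
  x_2 = 1.912610 - 9.065732/21.275110 = 1.486491
Iteration 3:
  f(1.486491) = 1.690797
  f'(1.486491) = 13.520891
  x_3 = 1.486491 - 1.690797/13.520891 = 1.361440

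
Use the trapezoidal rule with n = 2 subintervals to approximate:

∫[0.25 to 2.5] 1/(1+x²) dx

f(x) = 1/(1+x²)
a = 0.25, b = 2.5, n = 2
h = (b - a)/n = 1.125000

Trapezoidal rule: (h/2)[f(x₀) + 2f(x₁) + 2f(x₂) + ... + f(xₙ)]

x_0 = 0.2500, f(x_0) = 0.941176, coefficient = 1
x_1 = 1.3750, f(x_1) = 0.345946, coefficient = 2
x_2 = 2.5000, f(x_2) = 0.137931, coefficient = 1

I ≈ (1.125000/2) × 1.770999 = 0.996187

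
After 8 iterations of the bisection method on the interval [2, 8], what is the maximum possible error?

Bisection error bound: |error| ≤ (b-a)/2^n
|error| ≤ (8 - 2)/2^8 = 6/2^8
|error| ≤ 0.0234375000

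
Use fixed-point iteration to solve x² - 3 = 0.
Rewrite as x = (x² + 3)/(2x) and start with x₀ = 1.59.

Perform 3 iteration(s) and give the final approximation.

Equation: x² - 3 = 0
Fixed-point form: x = (x² + 3)/(2x)
x₀ = 1.59

x_1 = g(1.590000) = 1.738396
x_2 = g(1.738396) = 1.732062
x_3 = g(1.732062) = 1.732051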